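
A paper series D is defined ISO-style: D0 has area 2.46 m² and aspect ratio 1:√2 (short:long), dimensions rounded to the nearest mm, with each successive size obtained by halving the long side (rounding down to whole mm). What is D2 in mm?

659 × 932 mm

Let D0's short side be w mm. w · w√2 = 2.46 m² = 2,460,000 mm², so w ≈ 1318.9 mm and w√2 ≈ 1865.2 mm → D0 = 1319 × 1865 mm.
D1: ⌊1865/2⌋ × 1319 = 932 × 1319 mm
D2: ⌊1319/2⌋ × 932 = 659 × 932 mm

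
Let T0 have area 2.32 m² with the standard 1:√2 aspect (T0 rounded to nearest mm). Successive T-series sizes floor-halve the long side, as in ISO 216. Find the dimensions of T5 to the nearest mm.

226 × 320 mm

Let T0's short side be w mm. w · w√2 = 2.32 m² = 2,320,000 mm², so w ≈ 1280.8 mm and w√2 ≈ 1811.3 mm → T0 = 1281 × 1811 mm.
T1: ⌊1811/2⌋ × 1281 = 905 × 1281 mm
T2: ⌊1281/2⌋ × 905 = 640 × 905 mm
T3: ⌊905/2⌋ × 640 = 452 × 640 mm
T4: ⌊640/2⌋ × 452 = 320 × 452 mm
T5: ⌊452/2⌋ × 320 = 226 × 320 mm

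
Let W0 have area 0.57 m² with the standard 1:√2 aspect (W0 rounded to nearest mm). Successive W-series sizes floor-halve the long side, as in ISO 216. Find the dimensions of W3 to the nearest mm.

Let W0's short side be w mm. w · w√2 = 0.57 m² = 570,000 mm², so w ≈ 634.9 mm and w√2 ≈ 897.8 mm → W0 = 635 × 898 mm.
W1: ⌊898/2⌋ × 635 = 449 × 635 mm
W2: ⌊635/2⌋ × 449 = 317 × 449 mm
W3: ⌊449/2⌋ × 317 = 224 × 317 mm

224 × 317 mm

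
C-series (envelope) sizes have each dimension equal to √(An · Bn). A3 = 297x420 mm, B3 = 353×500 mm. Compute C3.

Short side: √(297 · 353) = √104841 ≈ 323.8 → 324 mm
Long side: √(420 · 500) = √210000 ≈ 458.3 → 458 mm

324 × 458 mm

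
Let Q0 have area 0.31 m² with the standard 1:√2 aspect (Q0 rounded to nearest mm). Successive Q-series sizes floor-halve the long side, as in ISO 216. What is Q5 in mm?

Let Q0's short side be w mm. w · w√2 = 0.31 m² = 310,000 mm², so w ≈ 468.2 mm and w√2 ≈ 662.1 mm → Q0 = 468 × 662 mm.
Q1: ⌊662/2⌋ × 468 = 331 × 468 mm
Q2: ⌊468/2⌋ × 331 = 234 × 331 mm
Q3: ⌊331/2⌋ × 234 = 165 × 234 mm
Q4: ⌊234/2⌋ × 165 = 117 × 165 mm
Q5: ⌊165/2⌋ × 117 = 82 × 117 mm

82 × 117 mm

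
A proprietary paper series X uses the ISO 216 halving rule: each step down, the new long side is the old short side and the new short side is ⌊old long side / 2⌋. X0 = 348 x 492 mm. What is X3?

X1: ⌊492/2⌋ × 348 = 246 × 348 mm
X2: ⌊348/2⌋ × 246 = 174 × 246 mm
X3: ⌊246/2⌋ × 174 = 123 × 174 mm

123 × 174 mm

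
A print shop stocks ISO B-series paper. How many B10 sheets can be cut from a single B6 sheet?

16

Each ISO step halves the sheet: 1 × B6 → 2 × B7 → 4 × B8 → 8 × B9 → …
From B6 to B10 is 4 halving steps: 2^4 = 16.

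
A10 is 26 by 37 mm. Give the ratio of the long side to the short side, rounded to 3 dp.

37 / 26 = 1.423
ISO 216 targets √2 ≈ 1.414; the +0.009 deviation is from mm rounding.

1.423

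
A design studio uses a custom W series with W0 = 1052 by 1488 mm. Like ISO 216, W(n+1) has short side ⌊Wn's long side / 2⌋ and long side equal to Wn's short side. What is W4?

263 × 372 mm

W1: ⌊1488/2⌋ × 1052 = 744 × 1052 mm
W2: ⌊1052/2⌋ × 744 = 526 × 744 mm
W3: ⌊744/2⌋ × 526 = 372 × 526 mm
W4: ⌊526/2⌋ × 372 = 263 × 372 mm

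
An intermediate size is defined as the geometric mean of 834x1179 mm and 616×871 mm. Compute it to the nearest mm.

717 × 1013 mm

Short side: √(834 · 616) = √513744 ≈ 716.8 → 717 mm
Long side: √(1179 · 871) = √1026909 ≈ 1013.4 → 1013 mm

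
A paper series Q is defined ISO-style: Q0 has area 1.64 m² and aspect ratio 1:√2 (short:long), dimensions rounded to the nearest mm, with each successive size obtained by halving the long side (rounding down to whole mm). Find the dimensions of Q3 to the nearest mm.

Let Q0's short side be w mm. w · w√2 = 1.64 m² = 1,640,000 mm², so w ≈ 1076.9 mm and w√2 ≈ 1522.9 mm → Q0 = 1077 × 1523 mm.
Q1: ⌊1523/2⌋ × 1077 = 761 × 1077 mm
Q2: ⌊1077/2⌋ × 761 = 538 × 761 mm
Q3: ⌊761/2⌋ × 538 = 380 × 538 mm

380 × 538 mm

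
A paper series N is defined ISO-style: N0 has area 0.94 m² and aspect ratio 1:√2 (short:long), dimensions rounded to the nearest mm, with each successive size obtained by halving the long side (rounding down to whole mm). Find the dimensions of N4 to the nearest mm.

203 × 288 mm

Let N0's short side be w mm. w · w√2 = 0.94 m² = 940,000 mm², so w ≈ 815.3 mm and w√2 ≈ 1153.0 mm → N0 = 815 × 1153 mm.
N1: ⌊1153/2⌋ × 815 = 576 × 815 mm
N2: ⌊815/2⌋ × 576 = 407 × 576 mm
N3: ⌊576/2⌋ × 407 = 288 × 407 mm
N4: ⌊407/2⌋ × 288 = 203 × 288 mm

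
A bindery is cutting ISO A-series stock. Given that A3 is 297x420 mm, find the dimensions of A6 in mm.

105 × 148 mm

A4: ⌊420/2⌋ × 297 = 210 × 297 mm
A5: ⌊297/2⌋ × 210 = 148 × 210 mm
A6: ⌊210/2⌋ × 148 = 105 × 148 mm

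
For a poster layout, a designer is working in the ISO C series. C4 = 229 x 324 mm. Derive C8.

C5: ⌊324/2⌋ × 229 = 162 × 229 mm
C6: ⌊229/2⌋ × 162 = 114 × 162 mm
C7: ⌊162/2⌋ × 114 = 81 × 114 mm
C8: ⌊114/2⌋ × 81 = 57 × 81 mm

57 × 81 mm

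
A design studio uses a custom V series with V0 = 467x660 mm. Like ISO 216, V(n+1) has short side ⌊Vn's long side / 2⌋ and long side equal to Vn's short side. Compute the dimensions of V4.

116 × 165 mm

V1: ⌊660/2⌋ × 467 = 330 × 467 mm
V2: ⌊467/2⌋ × 330 = 233 × 330 mm
V3: ⌊330/2⌋ × 233 = 165 × 233 mm
V4: ⌊233/2⌋ × 165 = 116 × 165 mm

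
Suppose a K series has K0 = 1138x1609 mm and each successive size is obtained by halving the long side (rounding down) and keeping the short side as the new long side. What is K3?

402 × 569 mm

K1: ⌊1609/2⌋ × 1138 = 804 × 1138 mm
K2: ⌊1138/2⌋ × 804 = 569 × 804 mm
K3: ⌊804/2⌋ × 569 = 402 × 569 mm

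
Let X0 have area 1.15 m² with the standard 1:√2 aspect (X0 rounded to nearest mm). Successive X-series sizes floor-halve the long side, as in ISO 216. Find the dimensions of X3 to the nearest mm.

Let X0's short side be w mm. w · w√2 = 1.15 m² = 1,150,000 mm², so w ≈ 901.8 mm and w√2 ≈ 1275.3 mm → X0 = 902 × 1275 mm.
X1: ⌊1275/2⌋ × 902 = 637 × 902 mm
X2: ⌊902/2⌋ × 637 = 451 × 637 mm
X3: ⌊637/2⌋ × 451 = 318 × 451 mm

318 × 451 mm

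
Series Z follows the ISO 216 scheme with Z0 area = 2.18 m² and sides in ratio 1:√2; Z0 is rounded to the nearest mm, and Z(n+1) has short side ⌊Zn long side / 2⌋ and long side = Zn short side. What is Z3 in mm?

439 × 621 mm

Let Z0's short side be w mm. w · w√2 = 2.18 m² = 2,180,000 mm², so w ≈ 1241.6 mm and w√2 ≈ 1755.8 mm → Z0 = 1242 × 1756 mm.
Z1: ⌊1756/2⌋ × 1242 = 878 × 1242 mm
Z2: ⌊1242/2⌋ × 878 = 621 × 878 mm
Z3: ⌊878/2⌋ × 621 = 439 × 621 mm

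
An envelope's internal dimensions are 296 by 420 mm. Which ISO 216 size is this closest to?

Aspect ratio 420/296 ≈ 1.419 — close to the ISO √2 ≈ 1.414.
In the A-series (A0 area = 1 m²): A3 = 297 × 420 mm.
Off by 1 mm total — nearest standard size.

A3 (297 × 420 mm)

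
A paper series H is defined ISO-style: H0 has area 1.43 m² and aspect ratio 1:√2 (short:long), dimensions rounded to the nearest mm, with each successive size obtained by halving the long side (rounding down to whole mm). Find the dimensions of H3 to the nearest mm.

355 × 503 mm

Let H0's short side be w mm. w · w√2 = 1.43 m² = 1,430,000 mm², so w ≈ 1005.6 mm and w√2 ≈ 1422.1 mm → H0 = 1006 × 1422 mm.
H1: ⌊1422/2⌋ × 1006 = 711 × 1006 mm
H2: ⌊1006/2⌋ × 711 = 503 × 711 mm
H3: ⌊711/2⌋ × 503 = 355 × 503 mm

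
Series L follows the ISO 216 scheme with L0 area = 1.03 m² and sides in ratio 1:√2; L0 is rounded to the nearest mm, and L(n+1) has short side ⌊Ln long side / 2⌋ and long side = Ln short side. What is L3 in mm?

Let L0's short side be w mm. w · w√2 = 1.03 m² = 1,030,000 mm², so w ≈ 853.4 mm and w√2 ≈ 1206.9 mm → L0 = 853 × 1207 mm.
L1: ⌊1207/2⌋ × 853 = 603 × 853 mm
L2: ⌊853/2⌋ × 603 = 426 × 603 mm
L3: ⌊603/2⌋ × 426 = 301 × 426 mm

301 × 426 mm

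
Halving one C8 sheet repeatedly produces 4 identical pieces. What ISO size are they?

C10

4 = 2^2, so 2 halving steps.
C8 → C9 → … → C10 after 2 steps.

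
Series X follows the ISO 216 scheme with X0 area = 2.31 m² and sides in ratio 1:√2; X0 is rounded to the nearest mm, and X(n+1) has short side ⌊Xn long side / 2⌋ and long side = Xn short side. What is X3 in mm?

Let X0's short side be w mm. w · w√2 = 2.31 m² = 2,310,000 mm², so w ≈ 1278.1 mm and w√2 ≈ 1807.4 mm → X0 = 1278 × 1807 mm.
X1: ⌊1807/2⌋ × 1278 = 903 × 1278 mm
X2: ⌊1278/2⌋ × 903 = 639 × 903 mm
X3: ⌊903/2⌋ × 639 = 451 × 639 mm

451 × 639 mm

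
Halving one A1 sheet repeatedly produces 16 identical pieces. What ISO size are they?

A5

16 = 2^4, so 4 halving steps.
A1 → A2 → … → A5 after 4 steps.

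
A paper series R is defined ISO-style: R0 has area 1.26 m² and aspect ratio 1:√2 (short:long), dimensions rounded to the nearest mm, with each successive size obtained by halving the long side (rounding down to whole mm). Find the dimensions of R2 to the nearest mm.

Let R0's short side be w mm. w · w√2 = 1.26 m² = 1,260,000 mm², so w ≈ 943.9 mm and w√2 ≈ 1334.9 mm → R0 = 944 × 1335 mm.
R1: ⌊1335/2⌋ × 944 = 667 × 944 mm
R2: ⌊944/2⌋ × 667 = 472 × 667 mm

472 × 667 mm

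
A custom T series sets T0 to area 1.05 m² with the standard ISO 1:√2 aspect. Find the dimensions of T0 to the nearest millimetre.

Let the short side be w mm. Then w · w√2 = 1.05 m² = 1,050,000 mm².
w² = 1,050,000/√2, so w ≈ 861.7 mm; long side = w√2 ≈ 1218.6 mm.

862 × 1219 mm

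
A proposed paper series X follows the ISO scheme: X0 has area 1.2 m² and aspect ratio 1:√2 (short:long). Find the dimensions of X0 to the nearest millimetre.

921 × 1303 mm

Let the short side be w mm. Then w · w√2 = 1.2 m² = 1,200,000 mm².
w² = 1,200,000/√2, so w ≈ 921.2 mm; long side = w√2 ≈ 1302.7 mm.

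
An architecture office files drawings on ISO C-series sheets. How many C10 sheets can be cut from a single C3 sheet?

Each ISO step halves the sheet: 1 × C3 → 2 × C4 → 4 × C5 → 8 × C6 → …
From C3 to C10 is 7 halving steps: 2^7 = 128.

128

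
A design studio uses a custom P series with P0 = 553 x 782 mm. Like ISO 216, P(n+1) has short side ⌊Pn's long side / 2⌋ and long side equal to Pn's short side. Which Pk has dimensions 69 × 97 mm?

P6

P0: 553 × 782 mm
P1: 391 × 553 mm
P2: 276 × 391 mm
P3: 195 × 276 mm
P4: 138 × 195 mm
P5: 97 × 138 mm
P6: 69 × 97 mm
P7: 48 × 69 mm
→ matches P6.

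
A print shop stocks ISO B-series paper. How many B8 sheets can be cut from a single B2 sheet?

64

Each ISO step halves the sheet: 1 × B2 → 2 × B3 → 4 × B4 → 8 × B5 → …
From B2 to B8 is 6 halving steps: 2^6 = 64.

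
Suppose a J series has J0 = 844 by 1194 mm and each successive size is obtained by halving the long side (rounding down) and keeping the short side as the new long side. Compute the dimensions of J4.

211 × 298 mm

J1: ⌊1194/2⌋ × 844 = 597 × 844 mm
J2: ⌊844/2⌋ × 597 = 422 × 597 mm
J3: ⌊597/2⌋ × 422 = 298 × 422 mm
J4: ⌊422/2⌋ × 298 = 211 × 298 mm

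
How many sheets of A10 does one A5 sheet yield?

A5 = 148 × 210 mm; A10 = 26 × 37 mm.
Each halving step doubles the count; 5 steps from A5 to A10.
2^5 = 32.

32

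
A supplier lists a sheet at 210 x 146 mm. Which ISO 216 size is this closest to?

A5 (148 × 210 mm)

Aspect ratio 210/146 ≈ 1.438 (ISO target is √2 ≈ 1.414).
In the A-series (A0 area = 1 m²): A5 = 148 × 210 mm.
Off by 2 mm total — nearest standard size.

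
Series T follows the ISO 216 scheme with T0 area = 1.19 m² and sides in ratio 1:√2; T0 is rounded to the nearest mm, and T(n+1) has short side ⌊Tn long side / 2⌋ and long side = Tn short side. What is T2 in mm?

Let T0's short side be w mm. w · w√2 = 1.19 m² = 1,190,000 mm², so w ≈ 917.3 mm and w√2 ≈ 1297.3 mm → T0 = 917 × 1297 mm.
T1: ⌊1297/2⌋ × 917 = 648 × 917 mm
T2: ⌊917/2⌋ × 648 = 458 × 648 mm

458 × 648 mm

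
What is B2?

500 × 707 mm

B0 = 1000 × 1414 mm (B0 has a 1000 mm short side, aspect 1:√2).
B1: ⌊1414/2⌋ × 1000 = 707 × 1000 mm
B2: ⌊1000/2⌋ × 707 = 500 × 707 mm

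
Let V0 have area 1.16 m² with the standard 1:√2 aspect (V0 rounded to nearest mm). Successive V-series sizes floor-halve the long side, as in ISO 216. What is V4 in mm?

Let V0's short side be w mm. w · w√2 = 1.16 m² = 1,160,000 mm², so w ≈ 905.7 mm and w√2 ≈ 1280.8 mm → V0 = 906 × 1281 mm.
V1: ⌊1281/2⌋ × 906 = 640 × 906 mm
V2: ⌊906/2⌋ × 640 = 453 × 640 mm
V3: ⌊640/2⌋ × 453 = 320 × 453 mm
V4: ⌊453/2⌋ × 320 = 226 × 320 mm

226 × 320 mm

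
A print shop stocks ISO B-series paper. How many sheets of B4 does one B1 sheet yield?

8

Each ISO step halves the sheet: 1 × B1 → 2 × B2 → 4 × B3 → 8 × B4
From B1 to B4 is 3 halving steps: 2^3 = 8.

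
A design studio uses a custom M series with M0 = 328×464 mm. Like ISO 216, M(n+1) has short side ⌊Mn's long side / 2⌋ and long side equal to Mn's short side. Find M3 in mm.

116 × 164 mm

M1: ⌊464/2⌋ × 328 = 232 × 328 mm
M2: ⌊328/2⌋ × 232 = 164 × 232 mm
M3: ⌊232/2⌋ × 164 = 116 × 164 mm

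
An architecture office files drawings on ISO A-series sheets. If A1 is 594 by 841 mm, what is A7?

A2: ⌊841/2⌋ × 594 = 420 × 594 mm
A3: ⌊594/2⌋ × 420 = 297 × 420 mm
A4: ⌊420/2⌋ × 297 = 210 × 297 mm
A5: ⌊297/2⌋ × 210 = 148 × 210 mm
A6: ⌊210/2⌋ × 148 = 105 × 148 mm
A7: ⌊148/2⌋ × 105 = 74 × 105 mm

74 × 105 mm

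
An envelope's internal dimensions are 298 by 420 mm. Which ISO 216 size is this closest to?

A3 (297 × 420 mm)

Aspect ratio 420/298 ≈ 1.409 — close to the ISO √2 ≈ 1.414.
In the A-series (A0 area = 1 m²): A3 = 297 × 420 mm.
Off by 1 mm total — nearest standard size.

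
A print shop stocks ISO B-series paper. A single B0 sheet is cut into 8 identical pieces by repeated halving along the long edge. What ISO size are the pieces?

B3

8 = 2^3, so 3 halving steps.
B0 → B1 → … → B3 after 3 steps.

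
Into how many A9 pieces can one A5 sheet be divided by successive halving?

A5 = 148 × 210 mm; A9 = 37 × 52 mm.
Each halving step doubles the count; 4 steps from A5 to A9.
2^4 = 16.

16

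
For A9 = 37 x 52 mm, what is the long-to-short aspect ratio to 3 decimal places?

52 / 37 = 1.405
ISO 216 targets √2 ≈ 1.414; the -0.009 deviation is from mm rounding.

1.405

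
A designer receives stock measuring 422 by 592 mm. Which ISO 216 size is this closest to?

A2 (420 × 594 mm)

Aspect ratio 592/422 ≈ 1.403 — close to the ISO √2 ≈ 1.414.
In the A-series (A0 area = 1 m²): A2 = 420 × 594 mm.
Off by 4 mm total — nearest standard size.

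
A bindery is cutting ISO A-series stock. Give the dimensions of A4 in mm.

A0 = 841 × 1189 mm (A0 has area 1 m², aspect 1:√2).
A1: ⌊1189/2⌋ × 841 = 594 × 841 mm
A2: ⌊841/2⌋ × 594 = 420 × 594 mm
A3: ⌊594/2⌋ × 420 = 297 × 420 mm
A4: ⌊420/2⌋ × 297 = 210 × 297 mm

210 × 297 mm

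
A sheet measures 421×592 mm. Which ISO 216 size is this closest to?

A2 (420 × 594 mm)

Aspect ratio 592/421 ≈ 1.406 — close to the ISO √2 ≈ 1.414.
In the A-series (A0 area = 1 m²): A2 = 420 × 594 mm.
Off by 3 mm total — nearest standard size.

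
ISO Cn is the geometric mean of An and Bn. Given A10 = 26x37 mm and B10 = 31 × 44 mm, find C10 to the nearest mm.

Short side: √(26 · 31) = √806 ≈ 28.4 → 28 mm
Long side: √(37 · 44) = √1628 ≈ 40.3 → 40 mm

28 × 40 mm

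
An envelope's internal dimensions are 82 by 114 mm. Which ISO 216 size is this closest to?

C7 (81 × 114 mm)

Aspect ratio 114/82 ≈ 1.390 (ISO target is √2 ≈ 1.414).
In the C-series (envelope sizes, between A and B): C7 = 81 × 114 mm.
Off by 1 mm total — nearest standard size.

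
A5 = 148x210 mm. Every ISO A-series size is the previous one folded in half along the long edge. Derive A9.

A6: ⌊210/2⌋ × 148 = 105 × 148 mm
A7: ⌊148/2⌋ × 105 = 74 × 105 mm
A8: ⌊105/2⌋ × 74 = 52 × 74 mm
A9: ⌊74/2⌋ × 52 = 37 × 52 mm

37 × 52 mm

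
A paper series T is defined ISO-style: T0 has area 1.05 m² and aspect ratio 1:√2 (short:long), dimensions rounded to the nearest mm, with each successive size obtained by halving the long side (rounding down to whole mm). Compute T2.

Let T0's short side be w mm. w · w√2 = 1.05 m² = 1,050,000 mm², so w ≈ 861.7 mm and w√2 ≈ 1218.6 mm → T0 = 862 × 1219 mm.
T1: ⌊1219/2⌋ × 862 = 609 × 862 mm
T2: ⌊862/2⌋ × 609 = 431 × 609 mm

431 × 609 mm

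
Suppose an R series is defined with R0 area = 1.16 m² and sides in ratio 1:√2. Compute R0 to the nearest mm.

906 × 1281 mm

Let the short side be w mm. Then w · w√2 = 1.16 m² = 1,160,000 mm².
w² = 1,160,000/√2, so w ≈ 905.7 mm; long side = w√2 ≈ 1280.8 mm.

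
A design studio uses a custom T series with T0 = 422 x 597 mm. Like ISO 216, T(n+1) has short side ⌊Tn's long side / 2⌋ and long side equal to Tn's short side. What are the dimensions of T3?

149 × 211 mm

T1: ⌊597/2⌋ × 422 = 298 × 422 mm
T2: ⌊422/2⌋ × 298 = 211 × 298 mm
T3: ⌊298/2⌋ × 211 = 149 × 211 mm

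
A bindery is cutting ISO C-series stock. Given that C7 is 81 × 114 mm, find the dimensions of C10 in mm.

C8: ⌊114/2⌋ × 81 = 57 × 81 mm
C9: ⌊81/2⌋ × 57 = 40 × 57 mm
C10: ⌊57/2⌋ × 40 = 28 × 40 mm

28 × 40 mm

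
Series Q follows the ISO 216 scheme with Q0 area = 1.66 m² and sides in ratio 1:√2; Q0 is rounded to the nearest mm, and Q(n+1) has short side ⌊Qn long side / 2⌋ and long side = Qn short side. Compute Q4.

270 × 383 mm

Let Q0's short side be w mm. w · w√2 = 1.66 m² = 1,660,000 mm², so w ≈ 1083.4 mm and w√2 ≈ 1532.2 mm → Q0 = 1083 × 1532 mm.
Q1: ⌊1532/2⌋ × 1083 = 766 × 1083 mm
Q2: ⌊1083/2⌋ × 766 = 541 × 766 mm
Q3: ⌊766/2⌋ × 541 = 383 × 541 mm
Q4: ⌊541/2⌋ × 383 = 270 × 383 mm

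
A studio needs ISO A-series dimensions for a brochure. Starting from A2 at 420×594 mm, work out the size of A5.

148 × 210 mm

A3: ⌊594/2⌋ × 420 = 297 × 420 mm
A4: ⌊420/2⌋ × 297 = 210 × 297 mm
A5: ⌊297/2⌋ × 210 = 148 × 210 mm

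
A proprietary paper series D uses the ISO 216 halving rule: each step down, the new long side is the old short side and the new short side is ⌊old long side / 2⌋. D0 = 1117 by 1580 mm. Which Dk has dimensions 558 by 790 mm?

D0: 1117 × 1580 mm
D1: 790 × 1117 mm
D2: 558 × 790 mm
D3: 395 × 558 mm
→ matches D2.

D2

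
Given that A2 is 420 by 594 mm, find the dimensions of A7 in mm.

74 × 105 mm

A3: ⌊594/2⌋ × 420 = 297 × 420 mm
A4: ⌊420/2⌋ × 297 = 210 × 297 mm
A5: ⌊297/2⌋ × 210 = 148 × 210 mm
A6: ⌊210/2⌋ × 148 = 105 × 148 mm
A7: ⌊148/2⌋ × 105 = 74 × 105 mm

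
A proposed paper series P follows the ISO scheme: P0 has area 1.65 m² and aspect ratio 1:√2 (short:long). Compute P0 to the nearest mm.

Let the short side be w mm. Then w · w√2 = 1.65 m² = 1,650,000 mm².
w² = 1,650,000/√2, so w ≈ 1080.2 mm; long side = w√2 ≈ 1527.6 mm.

1080 × 1528 mm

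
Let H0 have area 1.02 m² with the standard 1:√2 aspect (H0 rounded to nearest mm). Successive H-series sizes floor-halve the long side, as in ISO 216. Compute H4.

212 × 300 mm

Let H0's short side be w mm. w · w√2 = 1.02 m² = 1,020,000 mm², so w ≈ 849.3 mm and w√2 ≈ 1201.0 mm → H0 = 849 × 1201 mm.
H1: ⌊1201/2⌋ × 849 = 600 × 849 mm
H2: ⌊849/2⌋ × 600 = 424 × 600 mm
H3: ⌊600/2⌋ × 424 = 300 × 424 mm
H4: ⌊424/2⌋ × 300 = 212 × 300 mm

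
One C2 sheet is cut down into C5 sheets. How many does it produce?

8

Each ISO step halves the sheet: 1 × C2 → 2 × C3 → 4 × C4 → 8 × C5
From C2 to C5 is 3 halving steps: 2^3 = 8.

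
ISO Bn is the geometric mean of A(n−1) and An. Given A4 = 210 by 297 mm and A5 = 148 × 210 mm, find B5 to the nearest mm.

Short side: √(210 · 148) = √31080 ≈ 176.3 → 176 mm
Long side: √(297 · 210) = √62370 ≈ 249.7 → 250 mm

176 × 250 mm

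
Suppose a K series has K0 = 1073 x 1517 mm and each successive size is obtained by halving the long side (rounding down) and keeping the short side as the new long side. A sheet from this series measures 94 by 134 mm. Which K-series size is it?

K7

K0: 1073 × 1517 mm
K1: 758 × 1073 mm
K2: 536 × 758 mm
K3: 379 × 536 mm
K4: 268 × 379 mm
K5: 189 × 268 mm
K6: 134 × 189 mm
K7: 94 × 134 mm
K8: 67 × 94 mm
→ matches K7.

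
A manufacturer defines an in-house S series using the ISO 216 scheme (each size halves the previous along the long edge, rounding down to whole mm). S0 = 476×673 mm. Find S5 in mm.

S1 = 336 × 476 mm (from S0 by 1 halving).
S2: ⌊476/2⌋ × 336 = 238 × 336 mm
S3: ⌊336/2⌋ × 238 = 168 × 238 mm
S4: ⌊238/2⌋ × 168 = 119 × 168 mm
S5: ⌊168/2⌋ × 119 = 84 × 119 mm

84 × 119 mm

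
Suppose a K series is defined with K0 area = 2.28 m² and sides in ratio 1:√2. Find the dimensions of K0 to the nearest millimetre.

1270 × 1796 mm

Let the short side be w mm. Then w · w√2 = 2.28 m² = 2,280,000 mm².
w² = 2,280,000/√2, so w ≈ 1269.7 mm; long side = w√2 ≈ 1795.7 mm.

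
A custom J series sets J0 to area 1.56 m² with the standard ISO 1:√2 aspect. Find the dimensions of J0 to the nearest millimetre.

1050 × 1485 mm

Let the short side be w mm. Then w · w√2 = 1.56 m² = 1,560,000 mm².
w² = 1,560,000/√2, so w ≈ 1050.3 mm; long side = w√2 ≈ 1485.3 mm.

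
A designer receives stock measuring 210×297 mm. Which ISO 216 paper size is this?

A4 (210 × 297 mm)

Aspect ratio 297/210 ≈ 1.414 — close to the ISO √2 ≈ 1.414.
In the A-series (A0 area = 1 m²): A4 = 210 × 297 mm.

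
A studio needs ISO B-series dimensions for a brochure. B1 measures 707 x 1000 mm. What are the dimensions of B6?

B2: ⌊1000/2⌋ × 707 = 500 × 707 mm
B3: ⌊707/2⌋ × 500 = 353 × 500 mm
B4: ⌊500/2⌋ × 353 = 250 × 353 mm
B5: ⌊353/2⌋ × 250 = 176 × 250 mm
B6: ⌊250/2⌋ × 176 = 125 × 176 mm

125 × 176 mm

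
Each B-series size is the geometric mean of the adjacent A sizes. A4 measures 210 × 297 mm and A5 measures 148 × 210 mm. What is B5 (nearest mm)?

176 × 250 mm

Short side: √(210 · 148) = √31080 ≈ 176.3 → 176 mm
Long side: √(297 · 210) = √62370 ≈ 249.7 → 250 mm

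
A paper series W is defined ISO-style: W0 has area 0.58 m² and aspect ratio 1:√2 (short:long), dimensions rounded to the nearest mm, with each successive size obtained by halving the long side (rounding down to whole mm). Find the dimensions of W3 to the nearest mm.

226 × 320 mm

Let W0's short side be w mm. w · w√2 = 0.58 m² = 580,000 mm², so w ≈ 640.4 mm and w√2 ≈ 905.7 mm → W0 = 640 × 906 mm.
W1: ⌊906/2⌋ × 640 = 453 × 640 mm
W2: ⌊640/2⌋ × 453 = 320 × 453 mm
W3: ⌊453/2⌋ × 320 = 226 × 320 mm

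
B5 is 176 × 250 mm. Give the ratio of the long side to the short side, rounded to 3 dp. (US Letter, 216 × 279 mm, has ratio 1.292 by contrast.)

250 / 176 = 1.420
ISO 216 targets √2 ≈ 1.414; the +0.006 deviation is from mm rounding.

1.420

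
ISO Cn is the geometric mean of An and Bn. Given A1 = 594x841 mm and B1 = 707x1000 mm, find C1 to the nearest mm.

648 × 917 mm

Short side: √(594 · 707) = √419958 ≈ 648.0 → 648 mm
Long side: √(841 · 1000) = √841000 ≈ 917.1 → 917 mm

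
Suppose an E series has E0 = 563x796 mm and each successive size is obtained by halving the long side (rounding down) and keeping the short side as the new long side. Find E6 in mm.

70 × 99 mm

E1: ⌊796/2⌋ × 563 = 398 × 563 mm
E2: ⌊563/2⌋ × 398 = 281 × 398 mm
E3: ⌊398/2⌋ × 281 = 199 × 281 mm
E4: ⌊281/2⌋ × 199 = 140 × 199 mm
E5: ⌊199/2⌋ × 140 = 99 × 140 mm
E6: ⌊140/2⌋ × 99 = 70 × 99 mm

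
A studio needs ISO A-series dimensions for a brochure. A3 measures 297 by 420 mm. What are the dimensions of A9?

A4: ⌊420/2⌋ × 297 = 210 × 297 mm
A5: ⌊297/2⌋ × 210 = 148 × 210 mm
A6: ⌊210/2⌋ × 148 = 105 × 148 mm
A7: ⌊148/2⌋ × 105 = 74 × 105 mm
A8: ⌊105/2⌋ × 74 = 52 × 74 mm
A9: ⌊74/2⌋ × 52 = 37 × 52 mm

37 × 52 mm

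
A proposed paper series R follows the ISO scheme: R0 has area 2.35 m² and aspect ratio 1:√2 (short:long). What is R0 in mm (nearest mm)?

1289 × 1823 mm

Let the short side be w mm. Then w · w√2 = 2.35 m² = 2,350,000 mm².
w² = 2,350,000/√2, so w ≈ 1289.1 mm; long side = w√2 ≈ 1823.0 mm.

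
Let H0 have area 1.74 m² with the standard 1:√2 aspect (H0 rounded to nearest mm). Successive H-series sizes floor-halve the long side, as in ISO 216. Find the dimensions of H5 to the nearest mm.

196 × 277 mm

Let H0's short side be w mm. w · w√2 = 1.74 m² = 1,740,000 mm², so w ≈ 1109.2 mm and w√2 ≈ 1568.7 mm → H0 = 1109 × 1569 mm.
H1: ⌊1569/2⌋ × 1109 = 784 × 1109 mm
H2: ⌊1109/2⌋ × 784 = 554 × 784 mm
H3: ⌊784/2⌋ × 554 = 392 × 554 mm
H4: ⌊554/2⌋ × 392 = 277 × 392 mm
H5: ⌊392/2⌋ × 277 = 196 × 277 mm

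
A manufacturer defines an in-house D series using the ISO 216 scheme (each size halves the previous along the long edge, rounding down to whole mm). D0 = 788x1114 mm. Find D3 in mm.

278 × 394 mm

D1: ⌊1114/2⌋ × 788 = 557 × 788 mm
D2: ⌊788/2⌋ × 557 = 394 × 557 mm
D3: ⌊557/2⌋ × 394 = 278 × 394 mm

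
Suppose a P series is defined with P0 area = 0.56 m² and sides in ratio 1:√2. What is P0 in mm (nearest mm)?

Let the short side be w mm. Then w · w√2 = 0.56 m² = 560,000 mm².
w² = 560,000/√2, so w ≈ 629.3 mm; long side = w√2 ≈ 889.9 mm.

629 × 890 mm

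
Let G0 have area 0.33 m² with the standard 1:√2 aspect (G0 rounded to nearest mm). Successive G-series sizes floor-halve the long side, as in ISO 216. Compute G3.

170 × 241 mm

Let G0's short side be w mm. w · w√2 = 0.33 m² = 330,000 mm², so w ≈ 483.1 mm and w√2 ≈ 683.1 mm → G0 = 483 × 683 mm.
G1: ⌊683/2⌋ × 483 = 341 × 483 mm
G2: ⌊483/2⌋ × 341 = 241 × 341 mm
G3: ⌊341/2⌋ × 241 = 170 × 241 mm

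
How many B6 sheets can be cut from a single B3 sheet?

B3 = 353 × 500 mm; B6 = 125 × 176 mm.
Each halving step doubles the count; 3 steps from B3 to B6.
2^3 = 8.

8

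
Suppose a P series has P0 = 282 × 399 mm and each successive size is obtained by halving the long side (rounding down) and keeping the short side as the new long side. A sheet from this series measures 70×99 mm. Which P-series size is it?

P0: 282 × 399 mm
P1: 199 × 282 mm
P2: 141 × 199 mm
P3: 99 × 141 mm
P4: 70 × 99 mm
P5: 49 × 70 mm
→ matches P4.

P4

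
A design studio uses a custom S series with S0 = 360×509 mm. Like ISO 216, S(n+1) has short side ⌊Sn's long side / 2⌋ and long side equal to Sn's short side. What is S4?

S1: ⌊509/2⌋ × 360 = 254 × 360 mm
S2: ⌊360/2⌋ × 254 = 180 × 254 mm
S3: ⌊254/2⌋ × 180 = 127 × 180 mm
S4: ⌊180/2⌋ × 127 = 90 × 127 mm

90 × 127 mm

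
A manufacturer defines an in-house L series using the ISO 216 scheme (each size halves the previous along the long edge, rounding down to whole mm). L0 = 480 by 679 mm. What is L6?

60 × 84 mm

L1 = 339 × 480 mm (from L0 by 1 halving).
L2: ⌊480/2⌋ × 339 = 240 × 339 mm
L3: ⌊339/2⌋ × 240 = 169 × 240 mm
L4: ⌊240/2⌋ × 169 = 120 × 169 mm
L5: ⌊169/2⌋ × 120 = 84 × 120 mm
L6: ⌊120/2⌋ × 84 = 60 × 84 mm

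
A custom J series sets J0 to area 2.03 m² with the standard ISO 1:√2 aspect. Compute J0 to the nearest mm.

1198 × 1694 mm

Let the short side be w mm. Then w · w√2 = 2.03 m² = 2,030,000 mm².
w² = 2,030,000/√2, so w ≈ 1198.1 mm; long side = w√2 ≈ 1694.4 mm.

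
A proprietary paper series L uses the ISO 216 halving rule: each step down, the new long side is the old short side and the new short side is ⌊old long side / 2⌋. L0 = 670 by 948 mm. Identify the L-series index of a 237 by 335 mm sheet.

L3

L0: 670 × 948 mm
L1: 474 × 670 mm
L2: 335 × 474 mm
L3: 237 × 335 mm
L4: 167 × 237 mm
→ matches L3.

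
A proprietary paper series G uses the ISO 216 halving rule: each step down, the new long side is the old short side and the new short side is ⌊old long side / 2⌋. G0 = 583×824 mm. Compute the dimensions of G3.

G1: ⌊824/2⌋ × 583 = 412 × 583 mm
G2: ⌊583/2⌋ × 412 = 291 × 412 mm
G3: ⌊412/2⌋ × 291 = 206 × 291 mm

206 × 291 mm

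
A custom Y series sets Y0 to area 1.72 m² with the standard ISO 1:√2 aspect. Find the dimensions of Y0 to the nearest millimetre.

1103 × 1560 mm

Let the short side be w mm. Then w · w√2 = 1.72 m² = 1,720,000 mm².
w² = 1,720,000/√2, so w ≈ 1102.8 mm; long side = w√2 ≈ 1559.6 mm.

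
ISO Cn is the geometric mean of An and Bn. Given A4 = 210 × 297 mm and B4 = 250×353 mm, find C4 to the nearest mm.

229 × 324 mm

Short side: √(210 · 250) = √52500 ≈ 229.1 → 229 mm
Long side: √(297 · 353) = √104841 ≈ 323.8 → 324 mm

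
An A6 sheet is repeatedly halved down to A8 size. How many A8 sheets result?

A6 = 105 × 148 mm; A8 = 52 × 74 mm.
Each halving step doubles the count; 2 steps from A6 to A8.
2^2 = 4.

4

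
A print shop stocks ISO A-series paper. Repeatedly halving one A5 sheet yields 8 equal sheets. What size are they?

8 = 2^3, so 3 halving steps.
A5 → A6 → … → A8 after 3 steps.

A8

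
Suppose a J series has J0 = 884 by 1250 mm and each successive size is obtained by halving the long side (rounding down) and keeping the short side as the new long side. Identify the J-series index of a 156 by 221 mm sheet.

J5

J0: 884 × 1250 mm
J1: 625 × 884 mm
J2: 442 × 625 mm
J3: 312 × 442 mm
J4: 221 × 312 mm
J5: 156 × 221 mm
J6: 110 × 156 mm
→ matches J5.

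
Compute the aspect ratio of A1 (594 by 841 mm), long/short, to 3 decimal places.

841 / 594 = 1.416
ISO 216 targets √2 ≈ 1.414; the +0.002 deviation is from mm rounding.

1.416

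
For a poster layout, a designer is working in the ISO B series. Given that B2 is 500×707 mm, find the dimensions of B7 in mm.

88 × 125 mm

B3: ⌊707/2⌋ × 500 = 353 × 500 mm
B4: ⌊500/2⌋ × 353 = 250 × 353 mm
B5: ⌊353/2⌋ × 250 = 176 × 250 mm
B6: ⌊250/2⌋ × 176 = 125 × 176 mm
B7: ⌊176/2⌋ × 125 = 88 × 125 mm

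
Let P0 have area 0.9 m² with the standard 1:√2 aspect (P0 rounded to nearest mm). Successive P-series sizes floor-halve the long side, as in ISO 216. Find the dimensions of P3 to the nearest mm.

282 × 399 mm

Let P0's short side be w mm. w · w√2 = 0.9 m² = 900,000 mm², so w ≈ 797.7 mm and w√2 ≈ 1128.2 mm → P0 = 798 × 1128 mm.
P1: ⌊1128/2⌋ × 798 = 564 × 798 mm
P2: ⌊798/2⌋ × 564 = 399 × 564 mm
P3: ⌊564/2⌋ × 399 = 282 × 399 mm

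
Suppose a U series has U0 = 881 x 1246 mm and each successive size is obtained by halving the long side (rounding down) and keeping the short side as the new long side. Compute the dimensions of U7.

U1 = 623 × 881 mm (from U0 by 1 halving).
U2: ⌊881/2⌋ × 623 = 440 × 623 mm
U3: ⌊623/2⌋ × 440 = 311 × 440 mm
U4: ⌊440/2⌋ × 311 = 220 × 311 mm
U5: ⌊311/2⌋ × 220 = 155 × 220 mm
U6: ⌊220/2⌋ × 155 = 110 × 155 mm
U7: ⌊155/2⌋ × 110 = 77 × 110 mm

77 × 110 mm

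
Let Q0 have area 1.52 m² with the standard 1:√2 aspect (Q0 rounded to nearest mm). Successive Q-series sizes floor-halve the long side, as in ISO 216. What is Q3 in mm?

366 × 518 mm

Let Q0's short side be w mm. w · w√2 = 1.52 m² = 1,520,000 mm², so w ≈ 1036.7 mm and w√2 ≈ 1466.2 mm → Q0 = 1037 × 1466 mm.
Q1: ⌊1466/2⌋ × 1037 = 733 × 1037 mm
Q2: ⌊1037/2⌋ × 733 = 518 × 733 mm
Q3: ⌊733/2⌋ × 518 = 366 × 518 mm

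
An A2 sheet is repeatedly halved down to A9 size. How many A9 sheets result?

128

Each ISO step halves the sheet: 1 × A2 → 2 × A3 → 4 × A4 → 8 × A5 → …
From A2 to A9 is 7 halving steps: 2^7 = 128.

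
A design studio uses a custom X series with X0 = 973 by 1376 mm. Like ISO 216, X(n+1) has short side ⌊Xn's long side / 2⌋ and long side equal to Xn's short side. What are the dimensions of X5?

X1 = 688 × 973 mm (from X0 by 1 halving).
X2: ⌊973/2⌋ × 688 = 486 × 688 mm
X3: ⌊688/2⌋ × 486 = 344 × 486 mm
X4: ⌊486/2⌋ × 344 = 243 × 344 mm
X5: ⌊344/2⌋ × 243 = 172 × 243 mm

172 × 243 mm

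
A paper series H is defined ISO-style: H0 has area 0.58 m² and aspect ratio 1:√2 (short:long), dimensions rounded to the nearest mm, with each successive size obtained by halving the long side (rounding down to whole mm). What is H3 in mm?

226 × 320 mm

Let H0's short side be w mm. w · w√2 = 0.58 m² = 580,000 mm², so w ≈ 640.4 mm and w√2 ≈ 905.7 mm → H0 = 640 × 906 mm.
H1: ⌊906/2⌋ × 640 = 453 × 640 mm
H2: ⌊640/2⌋ × 453 = 320 × 453 mm
H3: ⌊453/2⌋ × 320 = 226 × 320 mm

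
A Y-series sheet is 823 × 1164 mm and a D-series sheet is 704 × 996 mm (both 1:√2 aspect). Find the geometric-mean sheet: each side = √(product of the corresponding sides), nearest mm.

761 × 1077 mm

Short side: √(823 · 704) = √579392 ≈ 761.2 → 761 mm
Long side: √(1164 · 996) = √1159344 ≈ 1076.7 → 1077 mm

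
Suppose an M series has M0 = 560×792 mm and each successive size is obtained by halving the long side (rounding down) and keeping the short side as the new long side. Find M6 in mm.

M1: ⌊792/2⌋ × 560 = 396 × 560 mm
M2: ⌊560/2⌋ × 396 = 280 × 396 mm
M3: ⌊396/2⌋ × 280 = 198 × 280 mm
M4: ⌊280/2⌋ × 198 = 140 × 198 mm
M5: ⌊198/2⌋ × 140 = 99 × 140 mm
M6: ⌊140/2⌋ × 99 = 70 × 99 mm

70 × 99 mm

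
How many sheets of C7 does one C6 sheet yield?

2

Each ISO step halves the sheet: 1 × C6 → 2 × C7
From C6 to C7 is 1 halving step: 2^1 = 2.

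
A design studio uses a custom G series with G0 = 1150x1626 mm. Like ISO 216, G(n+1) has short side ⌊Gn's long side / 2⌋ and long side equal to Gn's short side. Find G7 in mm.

G1 = 813 × 1150 mm (from G0 by 1 halving).
G2: ⌊1150/2⌋ × 813 = 575 × 813 mm
G3: ⌊813/2⌋ × 575 = 406 × 575 mm
G4: ⌊575/2⌋ × 406 = 287 × 406 mm
G5: ⌊406/2⌋ × 287 = 203 × 287 mm
G6: ⌊287/2⌋ × 203 = 143 × 203 mm
G7: ⌊203/2⌋ × 143 = 101 × 143 mm

101 × 143 mm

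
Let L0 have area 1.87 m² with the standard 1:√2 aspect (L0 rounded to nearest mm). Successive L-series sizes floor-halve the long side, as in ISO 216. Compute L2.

Let L0's short side be w mm. w · w√2 = 1.87 m² = 1,870,000 mm², so w ≈ 1149.9 mm and w√2 ≈ 1626.2 mm → L0 = 1150 × 1626 mm.
L1: ⌊1626/2⌋ × 1150 = 813 × 1150 mm
L2: ⌊1150/2⌋ × 813 = 575 × 813 mm

575 × 813 mm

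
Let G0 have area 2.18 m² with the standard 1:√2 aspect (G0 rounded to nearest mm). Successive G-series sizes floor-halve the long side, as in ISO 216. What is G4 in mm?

Let G0's short side be w mm. w · w√2 = 2.18 m² = 2,180,000 mm², so w ≈ 1241.6 mm and w√2 ≈ 1755.8 mm → G0 = 1242 × 1756 mm.
G1: ⌊1756/2⌋ × 1242 = 878 × 1242 mm
G2: ⌊1242/2⌋ × 878 = 621 × 878 mm
G3: ⌊878/2⌋ × 621 = 439 × 621 mm
G4: ⌊621/2⌋ × 439 = 310 × 439 mm

310 × 439 mm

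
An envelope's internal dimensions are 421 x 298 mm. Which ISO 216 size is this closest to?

Aspect ratio 421/298 ≈ 1.413 — close to the ISO √2 ≈ 1.414.
In the A-series (A0 area = 1 m²): A3 = 297 × 420 mm.
Off by 2 mm total — nearest standard size.

A3 (297 × 420 mm)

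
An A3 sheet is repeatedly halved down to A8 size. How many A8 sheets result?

Each ISO step halves the sheet: 1 × A3 → 2 × A4 → 4 × A5 → 8 × A6 → …
From A3 to A8 is 5 halving steps: 2^5 = 32.

32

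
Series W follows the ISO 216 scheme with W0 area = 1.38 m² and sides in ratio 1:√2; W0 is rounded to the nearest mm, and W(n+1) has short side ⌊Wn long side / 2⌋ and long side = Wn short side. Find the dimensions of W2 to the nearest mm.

494 × 698 mm

Let W0's short side be w mm. w · w√2 = 1.38 m² = 1,380,000 mm², so w ≈ 987.8 mm and w√2 ≈ 1397.0 mm → W0 = 988 × 1397 mm.
W1: ⌊1397/2⌋ × 988 = 698 × 988 mm
W2: ⌊988/2⌋ × 698 = 494 × 698 mm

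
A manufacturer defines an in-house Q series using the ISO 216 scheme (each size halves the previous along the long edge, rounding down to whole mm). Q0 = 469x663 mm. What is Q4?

117 × 165 mm

Q1: ⌊663/2⌋ × 469 = 331 × 469 mm
Q2: ⌊469/2⌋ × 331 = 234 × 331 mm
Q3: ⌊331/2⌋ × 234 = 165 × 234 mm
Q4: ⌊234/2⌋ × 165 = 117 × 165 mm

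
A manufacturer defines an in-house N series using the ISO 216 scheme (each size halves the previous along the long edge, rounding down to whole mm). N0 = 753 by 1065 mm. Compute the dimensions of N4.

N1: ⌊1065/2⌋ × 753 = 532 × 753 mm
N2: ⌊753/2⌋ × 532 = 376 × 532 mm
N3: ⌊532/2⌋ × 376 = 266 × 376 mm
N4: ⌊376/2⌋ × 266 = 188 × 266 mm

188 × 266 mm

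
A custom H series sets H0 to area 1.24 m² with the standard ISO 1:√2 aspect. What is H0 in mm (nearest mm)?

936 × 1324 mm

Let the short side be w mm. Then w · w√2 = 1.24 m² = 1,240,000 mm².
w² = 1,240,000/√2, so w ≈ 936.4 mm; long side = w√2 ≈ 1324.2 mm.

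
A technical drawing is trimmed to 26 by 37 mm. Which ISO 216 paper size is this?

A10 (26 × 37 mm)

Aspect ratio 37/26 ≈ 1.423 — close to the ISO √2 ≈ 1.414.
In the A-series (A0 area = 1 m²): A10 = 26 × 37 mm.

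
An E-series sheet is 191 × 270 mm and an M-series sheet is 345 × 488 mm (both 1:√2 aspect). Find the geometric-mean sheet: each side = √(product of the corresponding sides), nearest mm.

Short side: √(191 · 345) = √65895 ≈ 256.7 → 257 mm
Long side: √(270 · 488) = √131760 ≈ 363.0 → 363 mm

257 × 363 mm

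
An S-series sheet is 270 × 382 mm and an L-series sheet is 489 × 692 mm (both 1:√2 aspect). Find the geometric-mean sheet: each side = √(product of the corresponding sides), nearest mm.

Short side: √(270 · 489) = √132030 ≈ 363.4 → 363 mm
Long side: √(382 · 692) = √264344 ≈ 514.1 → 514 mm

363 × 514 mm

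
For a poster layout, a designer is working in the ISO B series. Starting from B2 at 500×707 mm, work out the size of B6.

B3: ⌊707/2⌋ × 500 = 353 × 500 mm
B4: ⌊500/2⌋ × 353 = 250 × 353 mm
B5: ⌊353/2⌋ × 250 = 176 × 250 mm
B6: ⌊250/2⌋ × 176 = 125 × 176 mm

125 × 176 mm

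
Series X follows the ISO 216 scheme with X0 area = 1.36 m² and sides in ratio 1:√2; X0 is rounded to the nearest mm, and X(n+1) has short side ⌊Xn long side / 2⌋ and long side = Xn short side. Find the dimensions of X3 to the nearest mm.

346 × 490 mm

Let X0's short side be w mm. w · w√2 = 1.36 m² = 1,360,000 mm², so w ≈ 980.6 mm and w√2 ≈ 1386.8 mm → X0 = 981 × 1387 mm.
X1: ⌊1387/2⌋ × 981 = 693 × 981 mm
X2: ⌊981/2⌋ × 693 = 490 × 693 mm
X3: ⌊693/2⌋ × 490 = 346 × 490 mm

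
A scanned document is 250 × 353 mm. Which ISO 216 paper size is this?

Aspect ratio 353/250 ≈ 1.412 — close to the ISO √2 ≈ 1.414.
In the B-series (B0 = 1000 × 1414 mm): B4 = 250 × 353 mm.

B4 (250 × 353 mm)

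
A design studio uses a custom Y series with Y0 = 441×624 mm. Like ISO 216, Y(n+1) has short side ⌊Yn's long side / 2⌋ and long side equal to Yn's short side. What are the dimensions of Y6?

55 × 78 mm

Y1 = 312 × 441 mm (from Y0 by 1 halving).
Y2: ⌊441/2⌋ × 312 = 220 × 312 mm
Y3: ⌊312/2⌋ × 220 = 156 × 220 mm
Y4: ⌊220/2⌋ × 156 = 110 × 156 mm
Y5: ⌊156/2⌋ × 110 = 78 × 110 mm
Y6: ⌊110/2⌋ × 78 = 55 × 78 mm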